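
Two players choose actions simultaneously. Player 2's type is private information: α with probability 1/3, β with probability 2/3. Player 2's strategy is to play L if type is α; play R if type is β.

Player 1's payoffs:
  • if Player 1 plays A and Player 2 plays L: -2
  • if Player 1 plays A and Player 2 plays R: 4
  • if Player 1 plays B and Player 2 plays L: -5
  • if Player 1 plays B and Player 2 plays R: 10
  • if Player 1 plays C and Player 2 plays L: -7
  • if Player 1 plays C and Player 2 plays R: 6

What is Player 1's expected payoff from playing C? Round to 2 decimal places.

1.67

E[C] = 1/3·(-7) + 2/3·6 = (-7/3) + 4 = 5/3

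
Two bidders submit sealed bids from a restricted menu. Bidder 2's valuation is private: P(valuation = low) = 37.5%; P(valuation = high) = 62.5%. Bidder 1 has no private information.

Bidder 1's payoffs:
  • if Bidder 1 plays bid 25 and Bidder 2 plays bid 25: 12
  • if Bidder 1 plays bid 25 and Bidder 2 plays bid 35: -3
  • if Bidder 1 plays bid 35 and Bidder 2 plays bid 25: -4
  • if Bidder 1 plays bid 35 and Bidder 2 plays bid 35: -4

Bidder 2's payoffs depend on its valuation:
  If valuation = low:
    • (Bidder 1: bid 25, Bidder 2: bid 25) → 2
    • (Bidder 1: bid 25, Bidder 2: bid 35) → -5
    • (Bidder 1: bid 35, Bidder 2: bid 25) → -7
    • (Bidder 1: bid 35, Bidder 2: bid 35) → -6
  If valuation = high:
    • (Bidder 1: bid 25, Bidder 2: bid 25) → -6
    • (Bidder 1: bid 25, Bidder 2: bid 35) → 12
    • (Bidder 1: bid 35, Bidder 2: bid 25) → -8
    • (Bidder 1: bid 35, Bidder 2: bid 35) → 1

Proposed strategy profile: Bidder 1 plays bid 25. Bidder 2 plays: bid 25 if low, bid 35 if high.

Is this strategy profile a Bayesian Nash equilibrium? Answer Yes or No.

Bidder 1 plays bid 25: E[bid 25] = 0.375·(12) + 0.625·(-3) = 2.625; E[bid 35] = -4. Best-responding. ✓
Bidder 2 (valuation low), facing bid 25: bid 25 gives 2, bid 35 gives -5. Proposed bid 25 is best. ✓
Bidder 2 (valuation high), facing bid 25: bid 25 gives -6, bid 35 gives 12. Proposed bid 35 is best. ✓

Yes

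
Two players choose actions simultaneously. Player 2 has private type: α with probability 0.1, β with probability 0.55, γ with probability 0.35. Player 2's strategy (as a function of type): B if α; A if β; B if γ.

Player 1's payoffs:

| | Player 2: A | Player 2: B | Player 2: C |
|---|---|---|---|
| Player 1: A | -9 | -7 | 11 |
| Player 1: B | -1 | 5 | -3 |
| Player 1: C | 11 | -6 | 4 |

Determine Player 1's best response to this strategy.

E[A] = 0.1·(-7) + 0.55·(-9) + 0.35·(-7) = -8.1
E[B] = 0.1·(5) + 0.55·(-1) + 0.35·(5) = 1.7
E[C] = 0.1·(-6) + 0.55·(11) + 0.35·(-6) = 3.35
Best response: C (3.35 is the largest).

C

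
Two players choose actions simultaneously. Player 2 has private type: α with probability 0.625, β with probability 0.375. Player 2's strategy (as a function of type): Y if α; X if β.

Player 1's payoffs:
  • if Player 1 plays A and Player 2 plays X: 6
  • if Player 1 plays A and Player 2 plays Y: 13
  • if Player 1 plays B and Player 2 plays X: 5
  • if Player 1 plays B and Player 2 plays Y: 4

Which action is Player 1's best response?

E[A] = 0.625·(13) + 0.375·(6) = 10.375
E[B] = 0.625·(4) + 0.375·(5) = 4.375
Best response: A (10.375 is the largest).

A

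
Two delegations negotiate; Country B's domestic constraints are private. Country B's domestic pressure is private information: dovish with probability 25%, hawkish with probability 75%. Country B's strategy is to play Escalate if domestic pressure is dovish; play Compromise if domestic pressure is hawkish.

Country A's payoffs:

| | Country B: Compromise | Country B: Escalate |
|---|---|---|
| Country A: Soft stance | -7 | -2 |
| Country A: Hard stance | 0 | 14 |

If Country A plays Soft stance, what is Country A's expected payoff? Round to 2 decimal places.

-5.75

E[Soft stance] = 0.25·(-2) + 0.75·(-7) = (-0.5) + (-5.25) = -5.75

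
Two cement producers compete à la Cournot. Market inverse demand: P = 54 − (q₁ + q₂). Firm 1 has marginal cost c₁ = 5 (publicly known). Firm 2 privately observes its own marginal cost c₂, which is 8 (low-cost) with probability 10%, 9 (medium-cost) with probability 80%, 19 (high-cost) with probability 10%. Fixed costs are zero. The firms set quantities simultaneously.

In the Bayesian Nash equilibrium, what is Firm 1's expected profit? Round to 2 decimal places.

Each type of Firm 2 best-responds to q₁; Firm 1 best-responds to the expected q₂ over Firm 2's types.
Firm 2 with cost c maximizes (54 − (q₁+q₂) − c)·q₂, giving q₂(c) = (54 − c − q₁)/2.
E[c₂] = 0.1·8 + 0.8·9 + 0.1·19 = 9.9
Firm 1's FOC against E[q₂] yields q₁ = (54 − 2·5 + E[c₂])/3 = (54 − 10 + 9.9)/3 = 17.9667.
E[P] = 54 − (q₁ + E[q₂]) = 22.9667; Firm 1's expected profit = (E[P] − 5)·q₁ = (22.9667 − 5)·17.9667 = 322.801.

322.80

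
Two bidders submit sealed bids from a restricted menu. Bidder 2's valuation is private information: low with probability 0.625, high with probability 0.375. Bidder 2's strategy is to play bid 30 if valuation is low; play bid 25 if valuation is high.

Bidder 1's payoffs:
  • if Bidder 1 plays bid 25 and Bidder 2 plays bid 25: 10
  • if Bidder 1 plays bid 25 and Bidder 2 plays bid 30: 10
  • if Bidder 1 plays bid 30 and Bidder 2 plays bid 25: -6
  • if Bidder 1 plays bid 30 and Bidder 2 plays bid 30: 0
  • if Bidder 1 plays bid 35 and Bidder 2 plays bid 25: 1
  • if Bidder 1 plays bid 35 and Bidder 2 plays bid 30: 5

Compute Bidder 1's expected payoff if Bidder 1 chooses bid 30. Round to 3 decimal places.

-2.250

E[bid 30] = 0.625·0 + 0.375·(-6) = 0 + (-2.25) = -2.25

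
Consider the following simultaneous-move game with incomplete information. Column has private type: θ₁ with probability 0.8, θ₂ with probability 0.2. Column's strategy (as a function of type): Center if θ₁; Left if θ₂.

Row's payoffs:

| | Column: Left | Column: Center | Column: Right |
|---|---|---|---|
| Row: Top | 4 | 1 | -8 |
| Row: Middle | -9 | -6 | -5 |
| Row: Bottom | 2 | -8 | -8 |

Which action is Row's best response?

Top

Compute Row's expected payoff for each action, taking the expectation over Column's type.
E[Top] = 0.8·(1) + 0.2·(4) = 1.6
E[Middle] = 0.8·(-6) + 0.2·(-9) = -6.6
E[Bottom] = 0.8·(-8) + 0.2·(2) = -6
Best response: Top (1.6 is the largest).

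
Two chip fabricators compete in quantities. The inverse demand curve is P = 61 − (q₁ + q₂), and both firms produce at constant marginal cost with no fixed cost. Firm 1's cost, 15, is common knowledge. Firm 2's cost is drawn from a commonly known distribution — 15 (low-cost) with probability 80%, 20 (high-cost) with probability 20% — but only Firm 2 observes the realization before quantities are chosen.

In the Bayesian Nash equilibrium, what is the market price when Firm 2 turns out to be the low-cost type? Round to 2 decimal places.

Type-c best response for Firm 2: q₂(c) = (61 − c)/2 − q₁/2.
Firm 1 maximizes expected profit; its first-order condition is 61 − 2q₁ − E[q₂] − 15 = 0.
Substituting E[q₂] and solving: E[c₂] = 16, so q₁ = (61 − 2·15 + 16)/3 = 15.6667.
q₂(low-cost) = 15.1667, so P = 61 − (15.6667 + 15.1667) = 30.1667.

30.17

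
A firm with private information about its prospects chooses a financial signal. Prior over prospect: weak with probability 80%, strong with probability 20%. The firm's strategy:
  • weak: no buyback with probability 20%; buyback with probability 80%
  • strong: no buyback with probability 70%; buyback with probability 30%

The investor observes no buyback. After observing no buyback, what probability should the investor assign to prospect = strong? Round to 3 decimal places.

P(no buyback) = 0.8·0.2 + 0.2·0.7 = 0.3
P(strong | no buyback) = (0.2·0.7) / 0.3 = 0.14 / 0.3 = 0.466667

0.467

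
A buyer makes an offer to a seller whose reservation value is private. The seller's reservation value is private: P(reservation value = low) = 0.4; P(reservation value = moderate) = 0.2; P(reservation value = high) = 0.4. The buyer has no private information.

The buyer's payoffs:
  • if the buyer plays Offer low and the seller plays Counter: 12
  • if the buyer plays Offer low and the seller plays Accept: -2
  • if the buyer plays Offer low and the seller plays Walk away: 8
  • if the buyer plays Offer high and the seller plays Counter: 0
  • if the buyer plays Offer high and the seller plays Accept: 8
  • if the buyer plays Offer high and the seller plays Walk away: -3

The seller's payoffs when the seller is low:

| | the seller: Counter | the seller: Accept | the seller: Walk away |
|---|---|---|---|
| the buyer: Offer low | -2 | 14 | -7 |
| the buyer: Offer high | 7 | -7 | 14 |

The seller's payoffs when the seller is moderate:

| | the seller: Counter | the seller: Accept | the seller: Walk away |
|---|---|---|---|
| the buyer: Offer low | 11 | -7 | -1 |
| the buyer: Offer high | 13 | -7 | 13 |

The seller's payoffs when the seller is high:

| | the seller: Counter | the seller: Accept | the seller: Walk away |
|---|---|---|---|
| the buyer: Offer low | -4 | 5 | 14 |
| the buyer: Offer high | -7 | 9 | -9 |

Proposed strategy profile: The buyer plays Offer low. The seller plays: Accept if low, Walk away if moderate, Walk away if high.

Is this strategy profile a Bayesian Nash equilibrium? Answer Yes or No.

No

The buyer plays Offer low: E[Offer low] = 0.4·(-2) + 0.2·(8) + 0.4·(8) = 4; E[Offer high] = 1.4. Best-responding. ✓
The seller (reservation value low), facing Offer low: Counter gives -2, Accept gives 14, Walk away gives -7. Proposed Accept is best. ✓
The seller (reservation value moderate), facing Offer low: Counter gives 11, Accept gives -7, Walk away gives -1. Proposed Walk away is not best — profitable deviation exists. ✗
The seller (reservation value high), facing Offer low: Counter gives -4, Accept gives 5, Walk away gives 14. Proposed Walk away is best. ✓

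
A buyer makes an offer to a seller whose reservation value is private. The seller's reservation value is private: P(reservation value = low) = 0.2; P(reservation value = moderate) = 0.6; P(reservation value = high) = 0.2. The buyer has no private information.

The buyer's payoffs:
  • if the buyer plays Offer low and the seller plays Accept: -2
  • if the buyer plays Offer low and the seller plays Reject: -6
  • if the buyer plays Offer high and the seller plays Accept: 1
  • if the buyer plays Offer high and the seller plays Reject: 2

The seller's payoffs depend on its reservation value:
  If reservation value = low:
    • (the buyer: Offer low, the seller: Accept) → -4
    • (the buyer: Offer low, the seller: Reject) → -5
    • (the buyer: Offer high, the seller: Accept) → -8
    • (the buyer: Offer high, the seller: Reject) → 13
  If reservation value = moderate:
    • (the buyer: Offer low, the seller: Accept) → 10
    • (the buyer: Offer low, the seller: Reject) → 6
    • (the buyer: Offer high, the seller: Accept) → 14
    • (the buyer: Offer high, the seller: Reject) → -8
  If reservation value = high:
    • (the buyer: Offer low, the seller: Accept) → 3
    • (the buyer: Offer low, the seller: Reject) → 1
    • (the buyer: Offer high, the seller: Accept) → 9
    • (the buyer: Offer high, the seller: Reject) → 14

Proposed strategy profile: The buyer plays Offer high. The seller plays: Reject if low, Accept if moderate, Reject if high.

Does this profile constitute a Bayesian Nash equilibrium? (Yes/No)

Yes

The buyer plays Offer high: E[Offer high] = 0.2·(2) + 0.6·(1) + 0.2·(2) = 1.4; E[Offer low] = -3.6. Best-responding. ✓
The seller (reservation value low), facing Offer high: Accept gives -8, Reject gives 13. Proposed Reject is best. ✓
The seller (reservation value moderate), facing Offer high: Accept gives 14, Reject gives -8. Proposed Accept is best. ✓
The seller (reservation value high), facing Offer high: Accept gives 9, Reject gives 14. Proposed Reject is best. ✓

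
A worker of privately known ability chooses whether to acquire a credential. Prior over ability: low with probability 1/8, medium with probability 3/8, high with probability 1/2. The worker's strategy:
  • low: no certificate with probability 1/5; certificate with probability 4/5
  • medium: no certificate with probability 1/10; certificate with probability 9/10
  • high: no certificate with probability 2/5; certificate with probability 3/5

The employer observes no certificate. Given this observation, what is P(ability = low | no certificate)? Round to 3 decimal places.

P(no certificate) = (1/8)·(1/5) + (3/8)·(1/10) + (1/2)·(2/5) = 21/80
P(low | no certificate) = ((1/8)·(1/5)) / (21/80) = (1/40) / (21/80) = 2/21

0.095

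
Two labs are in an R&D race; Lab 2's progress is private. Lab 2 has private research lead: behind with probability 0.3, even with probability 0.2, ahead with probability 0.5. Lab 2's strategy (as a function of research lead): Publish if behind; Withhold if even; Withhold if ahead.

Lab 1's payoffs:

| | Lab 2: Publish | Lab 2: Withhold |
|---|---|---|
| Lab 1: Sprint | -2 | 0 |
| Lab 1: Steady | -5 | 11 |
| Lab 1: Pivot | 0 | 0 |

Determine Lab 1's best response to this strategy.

Steady

Compute Lab 1's expected payoff for each action, taking the expectation over Lab 2's type.
E[Sprint] = 0.3·(-2) + 0.2·(0) + 0.5·(0) = -0.6
E[Steady] = 0.3·(-5) + 0.2·(11) + 0.5·(11) = 6.2
E[Pivot] = 0.3·(0) + 0.2·(0) + 0.5·(0) = 0
Best response: Steady (6.2 is the largest).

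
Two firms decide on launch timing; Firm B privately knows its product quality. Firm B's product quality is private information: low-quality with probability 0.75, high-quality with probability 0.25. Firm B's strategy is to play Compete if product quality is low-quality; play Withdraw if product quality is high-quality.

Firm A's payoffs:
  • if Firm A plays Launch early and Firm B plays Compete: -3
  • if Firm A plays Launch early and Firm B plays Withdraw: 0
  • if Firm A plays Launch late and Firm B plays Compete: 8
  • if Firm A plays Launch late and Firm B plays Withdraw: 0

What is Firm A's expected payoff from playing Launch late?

6

Take the expectation over Firm B's product quality, weighting each type's action by its prior probability.
E[Launch late] = 0.75·8 + 0.25·0 = 6 + 0 = 6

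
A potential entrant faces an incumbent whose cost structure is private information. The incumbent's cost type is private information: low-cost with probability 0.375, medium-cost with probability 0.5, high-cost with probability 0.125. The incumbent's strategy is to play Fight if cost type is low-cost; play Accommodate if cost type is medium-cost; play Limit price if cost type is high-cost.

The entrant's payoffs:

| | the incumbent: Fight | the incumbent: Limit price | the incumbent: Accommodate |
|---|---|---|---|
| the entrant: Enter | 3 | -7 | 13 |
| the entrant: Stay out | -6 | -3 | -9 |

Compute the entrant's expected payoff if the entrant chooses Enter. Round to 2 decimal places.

6.75

Take the expectation over the incumbent's cost type, weighting each type's action by its prior probability.
E[Enter] = 0.375·3 + 0.5·13 + 0.125·(-7) = 1.125 + 6.5 + (-0.875) = 6.75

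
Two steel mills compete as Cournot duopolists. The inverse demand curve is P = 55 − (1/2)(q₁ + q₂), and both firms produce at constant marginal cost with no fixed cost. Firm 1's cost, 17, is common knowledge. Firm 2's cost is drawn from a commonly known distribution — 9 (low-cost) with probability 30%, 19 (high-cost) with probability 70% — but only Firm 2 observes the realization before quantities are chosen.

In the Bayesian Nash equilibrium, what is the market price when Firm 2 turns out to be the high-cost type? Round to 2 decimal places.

Type-c best response for Firm 2: q₂(c) = (55 − c) − q₁/2.
Firm 1 maximizes expected profit; its first-order condition is 55 − q₁ − (1/2)E[q₂] − 17 = 0.
Substituting E[q₂] and solving: E[c₂] = 16, so q₁ = (55 − 2·17 + 16)/(3/2) = 24.6667.
q₂(high-cost) = 23.6667, so P = 55 − (1/2)·(24.6667 + 23.6667) = 30.8333.

30.83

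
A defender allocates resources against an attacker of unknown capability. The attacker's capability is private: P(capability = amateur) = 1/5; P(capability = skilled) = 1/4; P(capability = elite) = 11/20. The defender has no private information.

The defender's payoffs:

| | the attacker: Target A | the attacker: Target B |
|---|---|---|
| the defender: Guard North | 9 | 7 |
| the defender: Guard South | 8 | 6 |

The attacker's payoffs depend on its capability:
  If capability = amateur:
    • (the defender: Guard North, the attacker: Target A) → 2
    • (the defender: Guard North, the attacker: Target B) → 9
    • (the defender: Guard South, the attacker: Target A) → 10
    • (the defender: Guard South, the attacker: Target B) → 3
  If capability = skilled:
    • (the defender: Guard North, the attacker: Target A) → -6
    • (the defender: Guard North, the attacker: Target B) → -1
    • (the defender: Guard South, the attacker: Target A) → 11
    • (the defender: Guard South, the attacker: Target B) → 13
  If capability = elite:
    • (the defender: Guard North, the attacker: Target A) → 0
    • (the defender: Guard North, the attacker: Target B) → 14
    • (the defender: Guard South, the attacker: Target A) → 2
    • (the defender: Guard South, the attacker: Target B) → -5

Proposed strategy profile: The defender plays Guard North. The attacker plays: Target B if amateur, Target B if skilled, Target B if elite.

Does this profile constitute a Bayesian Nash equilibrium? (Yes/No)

Yes

The defender plays Guard North: E[Guard North] = 1/5·(7) + 1/4·(7) + 11/20·(7) = 7; E[Guard South] = 6. Best-responding. ✓
The attacker (capability amateur), facing Guard North: Target A gives 2, Target B gives 9. Proposed Target B is best. ✓
The attacker (capability skilled), facing Guard North: Target A gives -6, Target B gives -1. Proposed Target B is best. ✓
The attacker (capability elite), facing Guard North: Target A gives 0, Target B gives 14. Proposed Target B is best. ✓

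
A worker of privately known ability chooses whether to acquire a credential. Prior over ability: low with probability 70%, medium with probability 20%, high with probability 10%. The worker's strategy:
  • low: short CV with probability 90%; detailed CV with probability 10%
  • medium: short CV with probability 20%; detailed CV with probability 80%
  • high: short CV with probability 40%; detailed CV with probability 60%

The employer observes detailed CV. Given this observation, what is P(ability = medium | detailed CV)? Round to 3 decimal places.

P(detailed CV) = 0.7·0.1 + 0.2·0.8 + 0.1·0.6 = 0.29
P(medium | detailed CV) = (0.2·0.8) / 0.29 = 0.16 / 0.29 = 0.551724

0.552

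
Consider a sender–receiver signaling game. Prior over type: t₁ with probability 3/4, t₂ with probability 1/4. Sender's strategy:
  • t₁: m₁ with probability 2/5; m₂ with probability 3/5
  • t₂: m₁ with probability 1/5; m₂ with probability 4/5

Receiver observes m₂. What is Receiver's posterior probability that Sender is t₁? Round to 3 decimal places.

P(m₂) = (3/4)·(3/5) + (1/4)·(4/5) = 13/20
P(t₁ | m₂) = ((3/4)·(3/5)) / (13/20) = (9/20) / (13/20) = 9/13

0.692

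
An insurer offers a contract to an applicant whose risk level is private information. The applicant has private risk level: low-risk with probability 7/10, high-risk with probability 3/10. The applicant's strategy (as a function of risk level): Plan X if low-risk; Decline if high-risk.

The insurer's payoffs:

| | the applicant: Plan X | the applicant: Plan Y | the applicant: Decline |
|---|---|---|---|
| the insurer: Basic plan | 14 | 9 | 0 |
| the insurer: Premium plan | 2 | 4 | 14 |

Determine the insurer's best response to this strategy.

Basic plan

E[Basic plan] = 7/10·(14) + 3/10·(0) = 49/5
E[Premium plan] = 7/10·(2) + 3/10·(14) = 28/5
Best response: Basic plan (49/5 is the largest).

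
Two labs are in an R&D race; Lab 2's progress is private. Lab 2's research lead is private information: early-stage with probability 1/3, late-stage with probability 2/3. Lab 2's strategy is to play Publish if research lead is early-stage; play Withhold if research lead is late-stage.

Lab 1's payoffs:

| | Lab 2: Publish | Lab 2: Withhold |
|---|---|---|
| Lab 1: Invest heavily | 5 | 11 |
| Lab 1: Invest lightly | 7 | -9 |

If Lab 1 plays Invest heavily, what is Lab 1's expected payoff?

9

E[Invest heavily] = 1/3·5 + 2/3·11 = 5/3 + 22/3 = 9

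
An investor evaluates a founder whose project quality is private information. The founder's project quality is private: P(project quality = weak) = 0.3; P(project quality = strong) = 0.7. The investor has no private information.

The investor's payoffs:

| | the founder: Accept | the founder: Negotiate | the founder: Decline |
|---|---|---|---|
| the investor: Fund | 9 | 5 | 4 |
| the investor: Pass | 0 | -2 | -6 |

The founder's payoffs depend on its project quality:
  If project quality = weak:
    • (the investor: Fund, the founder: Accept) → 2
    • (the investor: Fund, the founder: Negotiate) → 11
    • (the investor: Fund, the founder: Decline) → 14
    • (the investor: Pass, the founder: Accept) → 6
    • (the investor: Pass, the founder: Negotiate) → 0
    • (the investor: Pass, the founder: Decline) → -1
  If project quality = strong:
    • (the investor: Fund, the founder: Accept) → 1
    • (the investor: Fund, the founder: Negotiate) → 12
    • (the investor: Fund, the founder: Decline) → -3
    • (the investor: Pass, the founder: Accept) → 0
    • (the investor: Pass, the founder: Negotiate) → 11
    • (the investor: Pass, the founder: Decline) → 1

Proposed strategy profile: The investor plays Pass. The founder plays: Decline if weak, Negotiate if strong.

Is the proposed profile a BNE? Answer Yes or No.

No

The investor plays Pass: E[Pass] = 0.3·(-6) + 0.7·(-2) = -3.2; E[Fund] = 4.7. Not best-responding. ✗
The founder (project quality weak), facing Pass: Accept gives 6, Negotiate gives 0, Decline gives -1. Proposed Decline is not best — profitable deviation exists. ✗
The founder (project quality strong), facing Pass: Accept gives 0, Negotiate gives 11, Decline gives 1. Proposed Negotiate is best. ✓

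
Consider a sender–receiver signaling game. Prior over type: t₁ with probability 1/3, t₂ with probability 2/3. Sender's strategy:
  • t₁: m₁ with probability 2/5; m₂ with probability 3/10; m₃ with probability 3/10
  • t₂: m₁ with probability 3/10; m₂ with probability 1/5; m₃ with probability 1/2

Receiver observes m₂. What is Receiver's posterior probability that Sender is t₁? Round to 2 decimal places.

0.43

P(m₂) = (1/3)·(3/10) + (2/3)·(1/5) = 7/30
P(t₁ | m₂) = ((1/3)·(3/10)) / (7/30) = (1/10) / (7/30) = 3/7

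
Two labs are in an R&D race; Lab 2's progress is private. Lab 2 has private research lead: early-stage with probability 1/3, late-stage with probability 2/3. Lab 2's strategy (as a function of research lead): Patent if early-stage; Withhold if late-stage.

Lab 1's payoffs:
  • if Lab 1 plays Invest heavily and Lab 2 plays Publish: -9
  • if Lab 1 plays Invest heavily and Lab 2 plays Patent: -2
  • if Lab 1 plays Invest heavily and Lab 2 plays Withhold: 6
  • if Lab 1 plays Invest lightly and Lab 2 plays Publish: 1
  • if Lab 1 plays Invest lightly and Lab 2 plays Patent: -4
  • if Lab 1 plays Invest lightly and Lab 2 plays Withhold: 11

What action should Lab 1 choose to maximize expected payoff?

E[Invest heavily] = 1/3·(-2) + 2/3·(6) = 10/3
E[Invest lightly] = 1/3·(-4) + 2/3·(11) = 6
Best response: Invest lightly (6 is the largest).

Invest lightly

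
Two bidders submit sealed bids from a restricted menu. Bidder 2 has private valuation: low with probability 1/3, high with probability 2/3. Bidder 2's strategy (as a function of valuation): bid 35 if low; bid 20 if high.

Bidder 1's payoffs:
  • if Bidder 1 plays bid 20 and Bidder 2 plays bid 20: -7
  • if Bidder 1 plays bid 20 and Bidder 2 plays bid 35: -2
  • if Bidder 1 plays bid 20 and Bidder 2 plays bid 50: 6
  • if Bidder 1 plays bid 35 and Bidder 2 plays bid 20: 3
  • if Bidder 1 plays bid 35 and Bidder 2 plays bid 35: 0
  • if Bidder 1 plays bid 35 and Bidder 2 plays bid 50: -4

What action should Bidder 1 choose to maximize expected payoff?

bid 35

Compute Bidder 1's expected payoff for each action, taking the expectation over Bidder 2's type.
E[bid 20] = 1/3·(-2) + 2/3·(-7) = -16/3
E[bid 35] = 1/3·(0) + 2/3·(3) = 2
Best response: bid 35 (2 is the largest).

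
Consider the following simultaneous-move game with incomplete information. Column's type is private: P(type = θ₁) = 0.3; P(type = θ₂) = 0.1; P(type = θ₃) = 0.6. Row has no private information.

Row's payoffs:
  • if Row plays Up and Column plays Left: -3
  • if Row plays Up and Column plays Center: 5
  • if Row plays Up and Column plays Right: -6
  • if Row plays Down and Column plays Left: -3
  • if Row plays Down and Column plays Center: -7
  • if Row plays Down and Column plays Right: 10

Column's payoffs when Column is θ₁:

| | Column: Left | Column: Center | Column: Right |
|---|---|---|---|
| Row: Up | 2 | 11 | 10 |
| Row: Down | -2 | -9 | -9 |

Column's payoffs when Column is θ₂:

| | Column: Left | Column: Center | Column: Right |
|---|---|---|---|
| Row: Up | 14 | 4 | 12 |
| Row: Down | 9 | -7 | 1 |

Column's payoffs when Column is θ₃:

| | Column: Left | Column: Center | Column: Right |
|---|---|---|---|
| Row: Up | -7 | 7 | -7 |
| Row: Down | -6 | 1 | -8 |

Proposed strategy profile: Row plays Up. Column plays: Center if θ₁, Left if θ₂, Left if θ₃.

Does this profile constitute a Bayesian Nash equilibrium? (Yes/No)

Row plays Up: E[Up] = 0.3·(5) + 0.1·(-3) + 0.6·(-3) = -0.6; E[Down] = -4.2. Best-responding. ✓
Column (type θ₁), facing Up: Left gives 2, Center gives 11, Right gives 10. Proposed Center is best. ✓
Column (type θ₂), facing Up: Left gives 14, Center gives 4, Right gives 12. Proposed Left is best. ✓
Column (type θ₃), facing Up: Left gives -7, Center gives 7, Right gives -7. Proposed Left is not best — profitable deviation exists. ✗

No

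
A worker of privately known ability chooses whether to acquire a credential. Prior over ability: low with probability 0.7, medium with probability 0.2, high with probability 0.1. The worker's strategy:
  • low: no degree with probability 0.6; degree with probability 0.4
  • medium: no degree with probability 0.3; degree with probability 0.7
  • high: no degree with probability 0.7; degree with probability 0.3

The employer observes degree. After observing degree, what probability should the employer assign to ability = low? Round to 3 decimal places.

P(degree) = 0.7·0.4 + 0.2·0.7 + 0.1·0.3 = 0.45
P(low | degree) = (0.7·0.4) / 0.45 = 0.28 / 0.45 = 0.622222

0.622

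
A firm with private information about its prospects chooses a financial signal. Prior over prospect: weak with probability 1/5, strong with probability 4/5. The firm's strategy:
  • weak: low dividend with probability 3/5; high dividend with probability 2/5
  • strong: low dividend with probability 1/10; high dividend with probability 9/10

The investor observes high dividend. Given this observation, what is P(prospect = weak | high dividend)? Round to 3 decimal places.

P(high dividend) = (1/5)·(2/5) + (4/5)·(9/10) = 4/5
P(weak | high dividend) = ((1/5)·(2/5)) / (4/5) = (2/25) / (4/5) = 1/10

0.100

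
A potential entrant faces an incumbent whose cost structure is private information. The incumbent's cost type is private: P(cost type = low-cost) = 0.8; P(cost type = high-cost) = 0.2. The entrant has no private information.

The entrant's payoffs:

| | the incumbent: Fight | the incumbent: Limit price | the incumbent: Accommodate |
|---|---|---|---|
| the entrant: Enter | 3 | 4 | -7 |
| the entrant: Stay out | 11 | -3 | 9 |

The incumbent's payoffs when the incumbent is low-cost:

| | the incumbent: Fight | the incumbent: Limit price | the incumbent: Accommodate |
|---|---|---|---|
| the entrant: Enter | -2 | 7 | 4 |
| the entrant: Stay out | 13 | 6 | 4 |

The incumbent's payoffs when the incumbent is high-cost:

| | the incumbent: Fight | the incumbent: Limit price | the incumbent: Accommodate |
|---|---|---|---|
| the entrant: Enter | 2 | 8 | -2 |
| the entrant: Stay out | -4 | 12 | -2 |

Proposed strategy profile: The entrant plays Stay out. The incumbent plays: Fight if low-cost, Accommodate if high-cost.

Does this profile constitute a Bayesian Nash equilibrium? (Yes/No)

The entrant plays Stay out: E[Stay out] = 0.8·(11) + 0.2·(9) = 10.6; E[Enter] = 1. Best-responding. ✓
The incumbent (cost type low-cost), facing Stay out: Fight gives 13, Limit price gives 6, Accommodate gives 4. Proposed Fight is best. ✓
The incumbent (cost type high-cost), facing Stay out: Fight gives -4, Limit price gives 12, Accommodate gives -2. Proposed Accommodate is not best — profitable deviation exists. ✗

No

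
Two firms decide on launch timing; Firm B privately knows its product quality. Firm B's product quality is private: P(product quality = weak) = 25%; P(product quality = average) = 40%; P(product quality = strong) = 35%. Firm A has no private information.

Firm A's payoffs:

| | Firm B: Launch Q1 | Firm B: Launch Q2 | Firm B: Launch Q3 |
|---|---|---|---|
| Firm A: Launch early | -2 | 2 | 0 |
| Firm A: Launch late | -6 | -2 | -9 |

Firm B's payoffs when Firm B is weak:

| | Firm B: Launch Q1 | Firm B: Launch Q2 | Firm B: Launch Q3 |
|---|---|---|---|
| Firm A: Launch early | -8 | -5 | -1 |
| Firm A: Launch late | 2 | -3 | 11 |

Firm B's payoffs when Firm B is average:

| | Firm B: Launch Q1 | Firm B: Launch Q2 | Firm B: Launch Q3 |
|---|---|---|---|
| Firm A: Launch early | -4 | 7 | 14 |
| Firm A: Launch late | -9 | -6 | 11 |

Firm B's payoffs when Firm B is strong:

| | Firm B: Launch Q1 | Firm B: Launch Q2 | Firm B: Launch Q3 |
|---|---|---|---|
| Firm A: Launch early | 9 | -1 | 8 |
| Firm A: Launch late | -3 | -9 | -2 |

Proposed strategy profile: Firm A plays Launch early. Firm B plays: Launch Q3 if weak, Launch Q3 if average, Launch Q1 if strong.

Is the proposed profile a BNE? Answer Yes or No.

A profile is a BNE iff every type of every player is best-responding given beliefs about the other side.
Firm A plays Launch early: E[Launch early] = 0.25·(0) + 0.4·(0) + 0.35·(-2) = -0.7; E[Launch late] = -7.95. Best-responding. ✓
Firm B (product quality weak), facing Launch early: Launch Q1 gives -8, Launch Q2 gives -5, Launch Q3 gives -1. Proposed Launch Q3 is best. ✓
Firm B (product quality average), facing Launch early: Launch Q1 gives -4, Launch Q2 gives 7, Launch Q3 gives 14. Proposed Launch Q3 is best. ✓
Firm B (product quality strong), facing Launch early: Launch Q1 gives 9, Launch Q2 gives -1, Launch Q3 gives 8. Proposed Launch Q1 is best. ✓

Yes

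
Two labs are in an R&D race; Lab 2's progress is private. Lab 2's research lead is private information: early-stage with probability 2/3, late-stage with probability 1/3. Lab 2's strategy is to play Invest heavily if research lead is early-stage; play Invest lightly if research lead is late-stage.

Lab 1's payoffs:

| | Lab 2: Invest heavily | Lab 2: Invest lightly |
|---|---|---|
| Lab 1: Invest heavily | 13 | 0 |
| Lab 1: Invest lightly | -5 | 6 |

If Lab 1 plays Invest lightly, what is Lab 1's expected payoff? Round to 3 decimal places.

E[Invest lightly] = 2/3·(-5) + 1/3·6 = (-10/3) + 2 = -4/3

-1.333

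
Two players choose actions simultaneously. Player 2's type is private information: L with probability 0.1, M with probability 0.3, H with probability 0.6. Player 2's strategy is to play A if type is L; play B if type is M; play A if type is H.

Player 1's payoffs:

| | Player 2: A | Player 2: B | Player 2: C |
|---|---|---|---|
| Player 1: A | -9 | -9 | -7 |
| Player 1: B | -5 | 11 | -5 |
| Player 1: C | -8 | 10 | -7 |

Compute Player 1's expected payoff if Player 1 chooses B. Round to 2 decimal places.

E[B] = 0.1·(-5) + 0.3·11 + 0.6·(-5) = (-0.5) + 3.3 + (-3) = -0.2

-0.20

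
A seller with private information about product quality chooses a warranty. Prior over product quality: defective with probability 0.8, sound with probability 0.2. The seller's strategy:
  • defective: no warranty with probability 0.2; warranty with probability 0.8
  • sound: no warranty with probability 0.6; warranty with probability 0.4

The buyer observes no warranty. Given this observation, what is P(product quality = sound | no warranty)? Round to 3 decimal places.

0.429

Apply Bayes' rule using the sender's strategy as the likelihood.
P(no warranty) = 0.8·0.2 + 0.2·0.6 = 0.28
P(sound | no warranty) = (0.2·0.6) / 0.28 = 0.12 / 0.28 = 0.428571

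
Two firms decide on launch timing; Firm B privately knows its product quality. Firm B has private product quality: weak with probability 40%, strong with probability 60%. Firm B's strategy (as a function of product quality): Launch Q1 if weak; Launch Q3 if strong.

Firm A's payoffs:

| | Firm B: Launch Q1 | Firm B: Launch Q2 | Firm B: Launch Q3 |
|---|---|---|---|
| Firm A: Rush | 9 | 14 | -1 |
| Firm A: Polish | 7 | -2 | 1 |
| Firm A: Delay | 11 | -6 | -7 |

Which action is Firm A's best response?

Compute Firm A's expected payoff for each action, taking the expectation over Firm B's type.
E[Rush] = 0.4·(9) + 0.6·(-1) = 3
E[Polish] = 0.4·(7) + 0.6·(1) = 3.4
E[Delay] = 0.4·(11) + 0.6·(-7) = 0.2
Best response: Polish (3.4 is the largest).

Polish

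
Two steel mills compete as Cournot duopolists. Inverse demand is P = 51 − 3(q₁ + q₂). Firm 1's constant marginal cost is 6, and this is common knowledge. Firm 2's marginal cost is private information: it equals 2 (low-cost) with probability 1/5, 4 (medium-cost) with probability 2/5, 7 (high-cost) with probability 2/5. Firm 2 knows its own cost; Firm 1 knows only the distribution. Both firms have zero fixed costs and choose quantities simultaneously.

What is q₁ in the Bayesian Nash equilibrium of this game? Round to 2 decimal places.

Type-c best response for Firm 2: q₂(c) = (51 − c)/6 − q₁/2.
Firm 1 maximizes expected profit; its first-order condition is 51 − 6q₁ − 3E[q₂] − 6 = 0.
Substituting E[q₂] and solving: E[c₂] = 4.8, so q₁ = (51 − 2·6 + 4.8)/9 = 4.86667.

4.87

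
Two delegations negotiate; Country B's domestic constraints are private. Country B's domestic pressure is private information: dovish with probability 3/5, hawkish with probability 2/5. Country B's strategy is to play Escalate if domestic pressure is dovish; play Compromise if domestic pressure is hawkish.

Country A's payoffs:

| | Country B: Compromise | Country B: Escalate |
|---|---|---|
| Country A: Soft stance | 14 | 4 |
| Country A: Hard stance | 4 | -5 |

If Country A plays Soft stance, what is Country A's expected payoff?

8

E[Soft stance] = 3/5·4 + 2/5·14 = 12/5 + 28/5 = 8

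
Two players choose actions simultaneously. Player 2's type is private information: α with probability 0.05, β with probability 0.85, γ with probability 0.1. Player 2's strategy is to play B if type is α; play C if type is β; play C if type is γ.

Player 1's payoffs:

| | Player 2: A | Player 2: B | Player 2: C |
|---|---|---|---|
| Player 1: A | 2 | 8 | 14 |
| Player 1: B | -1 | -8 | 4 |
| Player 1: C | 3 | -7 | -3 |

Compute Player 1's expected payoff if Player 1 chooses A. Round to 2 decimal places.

E[A] = 0.05·8 + 0.85·14 + 0.1·14 = 0.4 + 11.9 + 1.4 = 13.7

13.70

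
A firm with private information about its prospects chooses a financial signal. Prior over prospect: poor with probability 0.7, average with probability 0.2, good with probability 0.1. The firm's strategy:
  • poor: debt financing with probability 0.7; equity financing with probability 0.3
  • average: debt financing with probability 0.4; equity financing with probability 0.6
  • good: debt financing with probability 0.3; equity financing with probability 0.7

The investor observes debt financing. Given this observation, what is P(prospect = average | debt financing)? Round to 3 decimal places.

0.133

P(debt financing) = 0.7·0.7 + 0.2·0.4 + 0.1·0.3 = 0.6
P(average | debt financing) = (0.2·0.4) / 0.6 = 0.08 / 0.6 = 0.133333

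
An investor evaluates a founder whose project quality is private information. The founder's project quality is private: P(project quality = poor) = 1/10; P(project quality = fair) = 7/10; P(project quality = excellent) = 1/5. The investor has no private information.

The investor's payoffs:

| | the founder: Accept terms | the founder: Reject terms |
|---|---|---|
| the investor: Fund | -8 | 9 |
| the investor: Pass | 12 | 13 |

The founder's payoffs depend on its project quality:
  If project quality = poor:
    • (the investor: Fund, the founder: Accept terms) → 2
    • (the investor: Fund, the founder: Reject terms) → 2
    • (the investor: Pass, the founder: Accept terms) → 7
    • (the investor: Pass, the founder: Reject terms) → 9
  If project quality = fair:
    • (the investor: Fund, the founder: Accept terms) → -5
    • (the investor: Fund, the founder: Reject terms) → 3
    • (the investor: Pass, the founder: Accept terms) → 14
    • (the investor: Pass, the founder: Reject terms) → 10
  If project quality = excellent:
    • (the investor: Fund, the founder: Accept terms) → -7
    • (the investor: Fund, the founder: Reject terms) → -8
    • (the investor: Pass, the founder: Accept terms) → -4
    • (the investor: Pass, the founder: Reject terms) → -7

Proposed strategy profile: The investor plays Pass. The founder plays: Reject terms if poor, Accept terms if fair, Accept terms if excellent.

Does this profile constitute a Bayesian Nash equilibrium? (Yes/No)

The investor plays Pass: E[Pass] = 1/10·(13) + 7/10·(12) + 1/5·(12) = 121/10; E[Fund] = -63/10. Best-responding. ✓
The founder (project quality poor), facing Pass: Accept terms gives 7, Reject terms gives 9. Proposed Reject terms is best. ✓
The founder (project quality fair), facing Pass: Accept terms gives 14, Reject terms gives 10. Proposed Accept terms is best. ✓
The founder (project quality excellent), facing Pass: Accept terms gives -4, Reject terms gives -7. Proposed Accept terms is best. ✓

Yes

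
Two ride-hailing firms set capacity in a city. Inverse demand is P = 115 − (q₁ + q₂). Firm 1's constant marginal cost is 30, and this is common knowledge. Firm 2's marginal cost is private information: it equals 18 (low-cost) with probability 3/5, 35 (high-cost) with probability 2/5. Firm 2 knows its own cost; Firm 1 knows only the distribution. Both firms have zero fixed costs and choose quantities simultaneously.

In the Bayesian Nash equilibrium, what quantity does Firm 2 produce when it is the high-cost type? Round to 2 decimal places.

Firm 2 with cost c maximizes (115 − (q₁+q₂) − c)·q₂, giving q₂(c) = (115 − c − q₁)/2.
E[c₂] = 3/5·18 + 2/5·35 = 24.8
Firm 1's FOC against E[q₂] yields q₁ = (115 − 2·30 + E[c₂])/3 = (115 − 60 + 24.8)/3 = 26.6.
q₂(high-cost) = (115 − 35 − 26.6)/2 = 26.7.

26.70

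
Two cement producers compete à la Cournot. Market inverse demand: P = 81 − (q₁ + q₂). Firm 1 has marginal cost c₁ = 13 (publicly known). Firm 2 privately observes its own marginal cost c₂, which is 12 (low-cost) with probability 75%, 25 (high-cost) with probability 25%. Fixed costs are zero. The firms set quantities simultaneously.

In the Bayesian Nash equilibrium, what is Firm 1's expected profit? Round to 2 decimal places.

548.34

Firm 2 with cost c maximizes (81 − (q₁+q₂) − c)·q₂, giving q₂(c) = (81 − c − q₁)/2.
E[c₂] = 0.75·12 + 0.25·25 = 15.25
Firm 1's FOC against E[q₂] yields q₁ = (81 − 2·13 + E[c₂])/3 = (81 − 26 + 15.25)/3 = 23.4167.
E[P] = 81 − (q₁ + E[q₂]) = 36.4167; Firm 1's expected profit = (E[P] − 13)·q₁ = (36.4167 − 13)·23.4167 = 548.34.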